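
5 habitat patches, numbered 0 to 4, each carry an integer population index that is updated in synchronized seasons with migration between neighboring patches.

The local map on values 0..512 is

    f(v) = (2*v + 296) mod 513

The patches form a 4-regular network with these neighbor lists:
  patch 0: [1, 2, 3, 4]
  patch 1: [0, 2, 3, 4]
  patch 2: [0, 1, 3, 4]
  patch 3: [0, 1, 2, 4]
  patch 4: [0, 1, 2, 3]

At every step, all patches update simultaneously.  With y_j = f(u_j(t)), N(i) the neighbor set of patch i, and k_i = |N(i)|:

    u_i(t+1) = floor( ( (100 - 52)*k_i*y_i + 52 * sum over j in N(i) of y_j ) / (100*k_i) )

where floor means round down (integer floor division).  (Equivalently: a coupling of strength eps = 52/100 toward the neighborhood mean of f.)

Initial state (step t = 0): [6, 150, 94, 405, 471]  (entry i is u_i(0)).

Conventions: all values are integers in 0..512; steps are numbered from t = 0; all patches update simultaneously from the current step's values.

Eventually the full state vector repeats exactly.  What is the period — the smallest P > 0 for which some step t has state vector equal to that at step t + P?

Answer: 18
Key observation: The state at step 26, [438, 438, 438, 438, 438], reappears at step 44 — and no state repeats earlier — so the cycle the system enters has period 18.

Derivation:
t=0: [6, 150, 94, 405, 471]
t=1: [259, 180, 321, 179, 225]
t=2: [266, 211, 310, 210, 243]
t=3: [291, 253, 322, 252, 275]
t=4: [348, 322, 370, 321, 337]
t=5: [401, 383, 237, 382, 393]
t=6: [84, 71, 149, 71, 78]
t=7: [405, 396, 271, 396, 401]
t=8: [106, 99, 191, 99, 103]
t=9: [458, 454, 338, 454, 456]
t=10: [218, 216, 314, 216, 217]
t=11: [242, 241, 309, 241, 241]
t=12: [283, 282, 330, 282, 282]
t=13: [360, 359, 393, 359, 359]
t=14: [444, 443, 287, 443, 443]
t=15: [183, 182, 252, 182, 182]
t=16: [166, 165, 214, 165, 165]
t=17: [126, 126, 160, 126, 126]
t=18: [43, 43, 67, 43, 43]
t=19: [388, 388, 405, 388, 388]
t=20: [50, 50, 62, 50, 50]
t=21: [399, 399, 407, 399, 399]
t=22: [70, 70, 75, 70, 70]
t=23: [437, 437, 440, 437, 437]
t=24: [144, 144, 146, 144, 144]
t=25: [71, 71, 72, 71, 71]
t=26: [438, 438, 438, 438, 438]
t=27: [146, 146, 146, 146, 146]
t=28: [75, 75, 75, 75, 75]
t=29: [446, 446, 446, 446, 446]
t=30: [162, 162, 162, 162, 162]
t=31: [107, 107, 107, 107, 107]
t=32: [510, 510, 510, 510, 510]
t=33: [290, 290, 290, 290, 290]
t=34: [363, 363, 363, 363, 363]
t=35: [509, 509, 509, 509, 509]
t=36: [288, 288, 288, 288, 288]
t=37: [359, 359, 359, 359, 359]
t=38: [501, 501, 501, 501, 501]
t=39: [272, 272, 272, 272, 272]
t=40: [327, 327, 327, 327, 327]
t=41: [437, 437, 437, 437, 437]
t=42: [144, 144, 144, 144, 144]
t=43: [71, 71, 71, 71, 71]
t=44: [438, 438, 438, 438, 438]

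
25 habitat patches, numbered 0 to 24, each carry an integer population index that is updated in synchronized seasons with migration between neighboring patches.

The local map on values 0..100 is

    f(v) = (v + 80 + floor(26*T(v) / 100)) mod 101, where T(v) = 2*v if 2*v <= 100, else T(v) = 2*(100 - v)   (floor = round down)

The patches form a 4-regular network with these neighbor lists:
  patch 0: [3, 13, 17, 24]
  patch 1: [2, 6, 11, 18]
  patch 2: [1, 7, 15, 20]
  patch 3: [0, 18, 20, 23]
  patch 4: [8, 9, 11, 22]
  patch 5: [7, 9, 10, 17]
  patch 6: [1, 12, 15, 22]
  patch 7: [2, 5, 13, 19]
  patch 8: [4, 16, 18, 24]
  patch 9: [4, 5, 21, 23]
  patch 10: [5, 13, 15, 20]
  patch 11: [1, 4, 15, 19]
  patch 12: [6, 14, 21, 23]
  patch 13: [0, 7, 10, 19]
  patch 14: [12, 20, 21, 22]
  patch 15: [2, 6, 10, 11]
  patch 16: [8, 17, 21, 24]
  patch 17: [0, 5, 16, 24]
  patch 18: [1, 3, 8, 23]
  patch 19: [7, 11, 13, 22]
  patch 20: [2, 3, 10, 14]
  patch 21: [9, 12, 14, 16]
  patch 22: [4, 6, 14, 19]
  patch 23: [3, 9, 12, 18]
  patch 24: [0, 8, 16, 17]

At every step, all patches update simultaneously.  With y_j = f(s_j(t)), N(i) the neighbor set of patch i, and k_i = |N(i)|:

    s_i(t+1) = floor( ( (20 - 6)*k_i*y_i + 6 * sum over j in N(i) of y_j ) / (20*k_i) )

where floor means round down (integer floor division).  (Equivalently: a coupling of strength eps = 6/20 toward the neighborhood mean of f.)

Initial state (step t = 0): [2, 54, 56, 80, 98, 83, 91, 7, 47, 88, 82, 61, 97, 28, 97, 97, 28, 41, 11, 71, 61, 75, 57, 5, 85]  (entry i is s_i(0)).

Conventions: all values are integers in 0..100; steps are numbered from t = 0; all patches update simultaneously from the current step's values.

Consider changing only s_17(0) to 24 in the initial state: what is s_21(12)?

Answer: s_21(12) = 56
Key observation: This trace re-runs the system from the modified initial state.

Derivation:
t=0: [2, 54, 56, 80, 98, 83, 91, 7, 47, 88, 82, 61, 97, 28, 97, 97, 28, 24, 11, 71, 61, 75, 57, 5, 85]
t=1: [71, 60, 61, 72, 72, 67, 71, 78, 54, 73, 66, 62, 76, 37, 73, 73, 29, 28, 86, 62, 62, 65, 62, 84, 62]
t=2: [59, 60, 60, 65, 63, 60, 64, 63, 55, 65, 60, 60, 66, 43, 64, 64, 31, 30, 69, 58, 60, 60, 61, 69, 54]
t=3: [55, 59, 59, 61, 60, 56, 60, 59, 55, 61, 58, 59, 61, 48, 60, 60, 32, 31, 62, 57, 59, 57, 60, 63, 51]
t=4: [54, 59, 59, 59, 58, 55, 59, 58, 54, 59, 57, 58, 59, 53, 59, 58, 33, 32, 59, 57, 59, 56, 58, 60, 51]
t=5: [53, 58, 58, 58, 57, 55, 58, 57, 54, 58, 57, 58, 58, 56, 58, 58, 34, 33, 58, 57, 58, 55, 58, 59, 51]
t=6: [54, 58, 58, 57, 57, 55, 58, 57, 54, 57, 57, 58, 58, 57, 57, 58, 35, 35, 57, 57, 58, 55, 58, 58, 51]
t=7: [54, 58, 58, 57, 57, 55, 58, 57, 54, 57, 57, 58, 57, 57, 57, 58, 37, 37, 57, 58, 58, 55, 58, 58, 51]
t=8: [54, 58, 58, 57, 57, 55, 58, 57, 54, 57, 57, 58, 57, 57, 57, 58, 39, 39, 57, 58, 58, 55, 58, 58, 52]
t=9: [54, 58, 58, 57, 57, 55, 58, 57, 54, 57, 57, 58, 57, 57, 57, 58, 42, 42, 57, 58, 58, 55, 58, 58, 52]
t=10: [55, 58, 58, 57, 57, 56, 58, 57, 55, 57, 57, 58, 57, 57, 57, 58, 45, 45, 57, 58, 58, 56, 58, 58, 53]
t=11: [56, 58, 58, 57, 57, 56, 58, 57, 56, 57, 57, 58, 57, 57, 57, 58, 49, 49, 57, 58, 58, 56, 58, 58, 54]
t=12: [56, 58, 58, 57, 57, 56, 58, 57, 56, 57, 57, 58, 57, 57, 57, 58, 53, 53, 57, 58, 58, 56, 58, 58, 55]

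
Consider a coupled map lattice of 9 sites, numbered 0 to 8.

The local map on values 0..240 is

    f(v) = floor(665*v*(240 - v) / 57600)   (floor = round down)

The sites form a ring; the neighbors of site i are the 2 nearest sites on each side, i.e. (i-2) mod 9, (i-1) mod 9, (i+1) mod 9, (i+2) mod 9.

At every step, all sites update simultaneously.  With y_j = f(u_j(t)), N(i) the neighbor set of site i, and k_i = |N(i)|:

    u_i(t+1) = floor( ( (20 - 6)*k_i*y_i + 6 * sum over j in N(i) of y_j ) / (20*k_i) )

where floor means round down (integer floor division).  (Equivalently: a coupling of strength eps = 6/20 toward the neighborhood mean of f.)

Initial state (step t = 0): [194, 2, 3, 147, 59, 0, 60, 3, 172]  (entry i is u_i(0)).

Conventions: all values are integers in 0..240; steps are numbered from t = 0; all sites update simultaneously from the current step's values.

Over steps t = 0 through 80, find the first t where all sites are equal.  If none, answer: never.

Answer: 8
Key observation: Synchronization is absorbing here: once all sites are equal they stay equal, and step 8 is the first all-equal step.

Derivation:
t=0: [194, 2, 3, 147, 59, 0, 60, 3, 172]  (not all equal)
t=1: [83, 33, 34, 120, 107, 30, 106, 32, 112]  (not all equal)
t=2: [134, 96, 97, 145, 150, 93, 149, 94, 150]  (not all equal)
t=3: [161, 159, 159, 158, 155, 157, 156, 157, 156]  (not all equal)
t=4: [146, 148, 148, 149, 151, 150, 150, 149, 150]  (not all equal)
t=5: [157, 156, 156, 156, 155, 155, 155, 155, 155]  (not all equal)
t=6: [150, 151, 151, 151, 151, 151, 152, 151, 151]  (not all equal)
t=7: [155, 155, 155, 155, 154, 154, 154, 154, 154]  (not all equal)
t=8: [152, 152, 152, 152, 152, 152, 152, 152, 152]  (all equal)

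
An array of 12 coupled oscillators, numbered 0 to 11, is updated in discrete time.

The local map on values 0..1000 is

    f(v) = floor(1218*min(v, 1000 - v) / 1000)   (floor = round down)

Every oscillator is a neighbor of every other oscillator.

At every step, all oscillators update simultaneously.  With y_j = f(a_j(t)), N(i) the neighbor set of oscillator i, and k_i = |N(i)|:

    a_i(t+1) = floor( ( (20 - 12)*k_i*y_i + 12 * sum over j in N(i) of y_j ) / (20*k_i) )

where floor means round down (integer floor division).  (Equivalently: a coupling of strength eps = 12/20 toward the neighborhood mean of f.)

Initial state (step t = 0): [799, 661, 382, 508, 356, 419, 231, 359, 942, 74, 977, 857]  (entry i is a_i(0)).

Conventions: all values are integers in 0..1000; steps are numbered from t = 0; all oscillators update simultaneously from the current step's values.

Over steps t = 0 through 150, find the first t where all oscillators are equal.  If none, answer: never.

Answer: 8
Key observation: Synchronization is absorbing here: once all oscillators are equal they stay equal, and step 8 is the first all-equal step.

Derivation:
t=0: [799, 661, 382, 508, 356, 419, 231, 359, 942, 74, 977, 857]  (not all equal)
t=1: [288, 346, 364, 411, 353, 380, 301, 355, 228, 235, 213, 264]  (not all equal)
t=2: [368, 393, 401, 420, 396, 407, 374, 397, 343, 346, 337, 358]  (not all equal)
t=3: [456, 466, 469, 477, 467, 472, 458, 468, 445, 446, 442, 451]  (not all equal)
t=4: [557, 562, 563, 566, 562, 564, 558, 563, 553, 553, 552, 555]  (not all equal)
t=5: [537, 535, 535, 533, 535, 534, 537, 535, 539, 539, 539, 538]  (not all equal)
t=6: [563, 564, 564, 565, 564, 565, 563, 564, 563, 563, 563, 563]  (not all equal)
t=7: [531, 531, 531, 530, 531, 530, 531, 531, 531, 531, 531, 531]  (not all equal)
t=8: [571, 571, 571, 571, 571, 571, 571, 571, 571, 571, 571, 571]  (all equal)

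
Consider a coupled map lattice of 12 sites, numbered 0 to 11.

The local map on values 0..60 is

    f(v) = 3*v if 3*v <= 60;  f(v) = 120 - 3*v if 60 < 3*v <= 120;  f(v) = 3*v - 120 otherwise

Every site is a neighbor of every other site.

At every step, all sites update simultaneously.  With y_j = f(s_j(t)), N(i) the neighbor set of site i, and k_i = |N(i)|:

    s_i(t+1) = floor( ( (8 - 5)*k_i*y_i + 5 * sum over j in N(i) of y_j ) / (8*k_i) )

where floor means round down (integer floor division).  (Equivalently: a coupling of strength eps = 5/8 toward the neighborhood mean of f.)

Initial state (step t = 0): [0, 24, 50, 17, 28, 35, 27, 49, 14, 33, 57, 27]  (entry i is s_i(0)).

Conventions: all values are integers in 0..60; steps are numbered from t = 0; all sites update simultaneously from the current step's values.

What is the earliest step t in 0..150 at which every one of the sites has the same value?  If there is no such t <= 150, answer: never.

Simulating step by step:
t=0: [0, 24, 50, 17, 28, 35, 27, 49, 14, 33, 57, 27]  (not all equal)
t=1: [22, 37, 32, 38, 34, 27, 35, 31, 36, 29, 38, 35]  (not all equal)
t=2: [31, 17, 22, 16, 20, 27, 19, 23, 18, 25, 16, 19]  (not all equal)
t=3: [42, 49, 50, 48, 52, 45, 51, 49, 50, 47, 48, 51]  (not all equal)
t=4: [19, 25, 26, 25, 28, 22, 27, 25, 26, 24, 25, 27]  (not all equal)
t=5: [48, 44, 43, 44, 41, 47, 42, 44, 43, 45, 44, 42]  (not all equal)
t=6: [15, 11, 10, 11, 8, 14, 9, 11, 10, 12, 11, 9]  (not all equal)
t=7: [36, 32, 31, 32, 29, 35, 30, 32, 31, 33, 32, 30]  (not all equal)
t=8: [20, 24, 25, 24, 27, 21, 26, 24, 25, 23, 24, 26]  (not all equal)
t=9: [51, 47, 46, 47, 44, 50, 45, 47, 46, 48, 47, 45]  (not all equal)
t=10: [24, 20, 19, 20, 17, 23, 18, 20, 19, 21, 20, 18]  (not all equal)
t=11: [53, 57, 56, 57, 54, 54, 55, 57, 56, 56, 57, 55]  (not all equal)
t=12: [44, 48, 47, 48, 45, 45, 46, 48, 47, 47, 48, 46]  (not all equal)
t=13: [17, 21, 20, 21, 18, 18, 19, 21, 20, 20, 21, 19]  (not all equal)
t=14: [54, 56, 57, 56, 55, 55, 56, 56, 57, 57, 56, 56]  (not all equal)
t=15: [45, 47, 48, 47, 46, 46, 47, 47, 48, 48, 47, 47]  (not all equal)
t=16: [18, 20, 21, 20, 19, 19, 20, 20, 21, 21, 20, 20]  (not all equal)
t=17: [56, 58, 57, 58, 57, 57, 58, 58, 57, 57, 58, 58]  (not all equal)
t=18: [50, 52, 51, 52, 51, 51, 52, 52, 51, 51, 52, 52]  (not all equal)
t=19: [32, 34, 33, 34, 33, 33, 34, 34, 33, 33, 34, 34]  (not all equal)
t=20: [21, 19, 20, 19, 20, 20, 19, 19, 20, 20, 19, 19]  (not all equal)
t=21: [57, 57, 58, 57, 58, 58, 57, 57, 58, 58, 57, 57]  (not all equal)
t=22: [51, 51, 52, 51, 52, 52, 51, 51, 52, 52, 51, 51]  (not all equal)
t=23: [33, 33, 34, 33, 34, 34, 33, 33, 34, 34, 33, 33]  (not all equal)
t=24: [20, 20, 19, 20, 19, 19, 20, 20, 19, 19, 20, 20]  (not all equal)
t=25: [59, 59, 58, 59, 58, 58, 59, 59, 58, 58, 59, 59]  (not all equal)
t=26: [56, 56, 55, 56, 55, 55, 56, 56, 55, 55, 56, 56]  (not all equal)
t=27: [47, 47, 46, 47, 46, 46, 47, 47, 46, 46, 47, 47]  (not all equal)
t=28: [20, 20, 19, 20, 19, 19, 20, 20, 19, 19, 20, 20]  (not all equal)

Answer: never
Key observation: The state at step 24 reappears at step 28 — the system is in a cycle of period 4 from step 24 on.  No step 0..28 is synchronized, and the cycle repeats forever, so no step up to 150 (or ever) has all sites equal.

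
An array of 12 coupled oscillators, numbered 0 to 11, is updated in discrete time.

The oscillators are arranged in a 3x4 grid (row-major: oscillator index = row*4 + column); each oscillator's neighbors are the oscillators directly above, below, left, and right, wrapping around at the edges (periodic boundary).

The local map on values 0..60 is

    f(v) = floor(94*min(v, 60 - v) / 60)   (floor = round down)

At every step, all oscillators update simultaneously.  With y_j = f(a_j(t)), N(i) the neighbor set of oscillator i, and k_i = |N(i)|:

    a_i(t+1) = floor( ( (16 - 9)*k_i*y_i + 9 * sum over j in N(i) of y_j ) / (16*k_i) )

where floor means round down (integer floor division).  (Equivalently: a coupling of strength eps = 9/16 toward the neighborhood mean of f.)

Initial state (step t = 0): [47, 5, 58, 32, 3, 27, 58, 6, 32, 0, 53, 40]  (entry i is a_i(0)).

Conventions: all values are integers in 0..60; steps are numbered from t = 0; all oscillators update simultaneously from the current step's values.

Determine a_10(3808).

Answer: a_10(3808) = 40
Key observation: The state at step 17, [43, 31, 32, 41, 43, 31, 32, 41, 43, 31, 32, 41], reappears at step 29: the system is in a cycle of period 12 from step 17 on.  Therefore the state at step 3808 equals the state at step 17 + ((3808 - 17) mod 12) = 28, which is [30, 42, 40, 28, 30, 42, 40, 28, 30, 42, 40, 28].

Derivation:
t=0: [47, 5, 58, 32, 3, 27, 58, 6, 32, 0, 53, 40]
t=1: [22, 12, 10, 27, 17, 20, 10, 15, 26, 14, 9, 28]
t=2: [32, 22, 19, 34, 29, 24, 18, 27, 34, 23, 19, 35]
t=3: [41, 35, 31, 39, 42, 36, 31, 39, 40, 35, 31, 38]
t=4: [30, 38, 42, 33, 30, 37, 42, 33, 31, 38, 42, 34]
t=5: [44, 35, 30, 40, 44, 35, 31, 40, 43, 34, 30, 39]
t=6: [27, 38, 43, 32, 27, 38, 42, 32, 28, 38, 43, 32]
t=7: [41, 34, 29, 40, 41, 34, 30, 40, 41, 34, 29, 40]
t=8: [30, 39, 42, 32, 30, 39, 43, 32, 30, 39, 42, 32]
t=9: [44, 33, 30, 41, 44, 33, 29, 41, 44, 33, 30, 41]
t=10: [27, 40, 43, 30, 27, 40, 42, 30, 27, 40, 43, 30]
t=11: [41, 31, 29, 43, 41, 32, 30, 43, 41, 31, 29, 43]
t=12: [30, 42, 42, 29, 30, 42, 42, 29, 30, 42, 42, 29]
t=13: [44, 30, 30, 42, 44, 30, 30, 42, 44, 30, 30, 42]
t=14: [28, 43, 44, 30, 28, 43, 44, 30, 28, 43, 44, 30]
t=15: [41, 28, 28, 43, 41, 28, 28, 43, 41, 28, 28, 43]
t=16: [30, 41, 40, 28, 30, 41, 40, 28, 30, 41, 40, 28]
t=17: [43, 31, 32, 41, 43, 31, 32, 41, 43, 31, 32, 41]
t=18: [29, 42, 41, 30, 29, 42, 41, 30, 29, 42, 41, 30]
t=19: [42, 30, 31, 44, 42, 30, 31, 44, 42, 30, 31, 44]
t=20: [30, 44, 42, 28, 30, 44, 42, 28, 30, 44, 42, 28]
t=21: [43, 28, 29, 41, 43, 28, 29, 41, 43, 28, 29, 41]
t=22: [28, 40, 42, 30, 28, 40, 42, 30, 28, 40, 42, 30]
t=23: [41, 32, 31, 43, 41, 32, 31, 43, 41, 32, 31, 43]
t=24: [30, 41, 42, 29, 30, 41, 42, 29, 30, 41, 42, 29]
t=25: [44, 31, 30, 42, 44, 31, 30, 42, 44, 31, 30, 42]
t=26: [28, 42, 44, 30, 28, 42, 44, 30, 28, 42, 44, 30]
t=27: [41, 29, 28, 43, 41, 29, 28, 43, 41, 29, 28, 43]
t=28: [30, 42, 40, 28, 30, 42, 40, 28, 30, 42, 40, 28]
t=29: [43, 31, 32, 41, 43, 31, 32, 41, 43, 31, 32, 41]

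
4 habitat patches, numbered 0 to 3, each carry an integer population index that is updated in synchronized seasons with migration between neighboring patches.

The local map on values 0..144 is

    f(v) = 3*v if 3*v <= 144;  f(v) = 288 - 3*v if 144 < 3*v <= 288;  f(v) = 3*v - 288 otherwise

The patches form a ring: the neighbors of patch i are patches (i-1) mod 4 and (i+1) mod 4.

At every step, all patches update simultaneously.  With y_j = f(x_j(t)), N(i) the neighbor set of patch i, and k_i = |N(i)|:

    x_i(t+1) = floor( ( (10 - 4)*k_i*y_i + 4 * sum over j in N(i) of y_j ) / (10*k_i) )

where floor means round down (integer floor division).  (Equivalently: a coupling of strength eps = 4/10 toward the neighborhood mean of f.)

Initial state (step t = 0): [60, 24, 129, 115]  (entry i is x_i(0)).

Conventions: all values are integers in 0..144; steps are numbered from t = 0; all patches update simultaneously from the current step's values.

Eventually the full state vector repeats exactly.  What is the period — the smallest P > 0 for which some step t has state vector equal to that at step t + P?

Answer: 4
Key observation: The state at step 53, [36, 97, 85, 36], reappears at step 57 — and no state repeats earlier — so the cycle the system enters has period 4.

Derivation:
t=0: [60, 24, 129, 115]
t=1: [90, 84, 85, 75]
t=2: [30, 31, 39, 48]
t=3: [101, 97, 117, 127]
t=4: [28, 17, 57, 71]
t=5: [75, 70, 95, 85]
t=6: [60, 60, 24, 33]
t=7: [106, 100, 84, 95]
t=8: [21, 20, 24, 15]
t=9: [58, 63, 64, 54]
t=10: [113, 101, 102, 117]
t=11: [46, 22, 26, 51]
t=12: [123, 82, 87, 124]
t=13: [73, 46, 41, 72]
t=14: [83, 121, 115, 81]
t=15: [47, 64, 58, 46]
t=16: [131, 108, 115, 133]
t=17: [92, 54, 63, 99]
t=18: [34, 97, 86, 27]
t=19: [78, 28, 34, 75]
t=20: [61, 81, 90, 69]
t=21: [88, 51, 36, 73]
t=22: [55, 107, 105, 67]
t=23: [97, 49, 40, 82]
t=24: [38, 109, 108, 49]
t=25: [104, 53, 57, 114]
t=26: [51, 105, 106, 60]
t=27: [108, 49, 45, 97]
t=28: [50, 118, 109, 36]
t=29: [117, 75, 58, 100]
t=30: [52, 73, 83, 42]
t=31: [118, 75, 62, 109]
t=32: [60, 71, 81, 57]
t=33: [103, 75, 65, 100]
t=34: [27, 60, 70, 30]
t=35: [88, 96, 86, 85]
t=36: [21, 10, 24, 30]
t=37: [61, 45, 67, 81]
t=38: [99, 119, 88, 65]
t=39: [37, 48, 46, 62]
t=40: [115, 136, 132, 111]
t=41: [67, 105, 97, 60]
t=42: [79, 34, 28, 82]
t=43: [59, 88, 79, 52]
t=44: [97, 46, 61, 111]
t=45: [38, 104, 99, 48]
t=46: [102, 39, 39, 111]
t=47: [43, 97, 102, 54]
t=48: [103, 31, 36, 105]
t=49: [36, 81, 88, 42]
t=50: [99, 53, 48, 102]
t=51: [34, 108, 115, 41]
t=52: [93, 53, 66, 105]
t=53: [36, 97, 85, 36]
t=54: [87, 30, 42, 93]
t=55: [36, 84, 95, 36]
t=56: [93, 43, 30, 87]
t=57: [36, 97, 85, 36]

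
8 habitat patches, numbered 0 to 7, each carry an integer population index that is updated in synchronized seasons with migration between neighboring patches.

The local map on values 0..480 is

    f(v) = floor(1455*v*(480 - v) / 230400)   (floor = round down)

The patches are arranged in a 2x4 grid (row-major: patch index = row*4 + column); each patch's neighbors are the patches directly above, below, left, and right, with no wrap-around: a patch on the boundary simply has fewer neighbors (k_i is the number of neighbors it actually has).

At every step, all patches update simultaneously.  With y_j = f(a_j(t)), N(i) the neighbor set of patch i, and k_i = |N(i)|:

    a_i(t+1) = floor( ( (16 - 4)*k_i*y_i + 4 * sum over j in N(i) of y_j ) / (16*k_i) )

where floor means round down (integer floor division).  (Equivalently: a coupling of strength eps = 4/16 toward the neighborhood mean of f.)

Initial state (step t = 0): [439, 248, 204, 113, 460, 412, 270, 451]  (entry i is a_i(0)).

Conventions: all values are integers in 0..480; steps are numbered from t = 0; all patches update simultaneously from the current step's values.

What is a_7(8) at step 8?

Answer: a_7(8) = 321

Derivation:
t=0: [439, 248, 204, 113, 460, 412, 270, 451]
t=1: [137, 325, 348, 250, 79, 196, 319, 138]
t=2: [286, 316, 301, 345, 230, 333, 321, 309]
t=3: [348, 328, 333, 304, 354, 316, 323, 326]
t=4: [291, 312, 312, 331, 287, 321, 319, 319]
t=5: [345, 331, 328, 315, 345, 325, 324, 322]
t=6: [296, 310, 315, 325, 297, 315, 318, 321]
t=7: [341, 332, 327, 319, 341, 329, 325, 321]
t=8: [300, 309, 315, 322, 300, 312, 317, 321]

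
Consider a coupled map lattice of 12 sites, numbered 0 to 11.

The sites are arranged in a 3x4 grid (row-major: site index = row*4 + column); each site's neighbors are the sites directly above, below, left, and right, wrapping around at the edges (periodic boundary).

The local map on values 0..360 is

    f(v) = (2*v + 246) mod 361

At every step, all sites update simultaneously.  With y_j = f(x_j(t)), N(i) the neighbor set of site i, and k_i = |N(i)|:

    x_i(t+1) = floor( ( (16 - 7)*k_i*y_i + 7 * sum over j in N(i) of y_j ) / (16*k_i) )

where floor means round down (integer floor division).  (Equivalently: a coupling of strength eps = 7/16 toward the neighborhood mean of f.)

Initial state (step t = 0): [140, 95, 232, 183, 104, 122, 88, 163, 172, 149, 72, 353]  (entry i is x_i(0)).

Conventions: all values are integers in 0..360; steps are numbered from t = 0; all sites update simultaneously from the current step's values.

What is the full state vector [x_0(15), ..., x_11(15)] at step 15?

Answer: [170, 128, 72, 57, 235, 263, 224, 158, 157, 156, 109, 72]

Derivation:
t=0: [140, 95, 232, 183, 104, 122, 88, 163, 172, 149, 72, 353]
t=1: [163, 132, 241, 245, 132, 117, 112, 188, 202, 153, 106, 208]
t=2: [184, 141, 43, 93, 180, 132, 114, 209, 255, 178, 120, 241]
t=3: [198, 200, 238, 137, 218, 167, 162, 218, 100, 187, 146, 61]
t=4: [251, 243, 90, 156, 279, 240, 195, 256, 142, 229, 151, 85]
t=5: [64, 53, 109, 130, 71, 79, 186, 86, 150, 233, 185, 95]
t=6: [84, 253, 168, 108, 47, 132, 194, 87, 155, 288, 229, 112]
t=7: [102, 74, 206, 105, 241, 165, 238, 123, 175, 134, 269, 137]
t=8: [90, 101, 187, 127, 76, 141, 77, 102, 176, 145, 101, 146]
t=9: [91, 121, 184, 142, 81, 130, 87, 92, 182, 161, 120, 159]
t=10: [102, 144, 194, 159, 84, 129, 97, 91, 197, 187, 149, 181]
t=11: [127, 180, 223, 188, 93, 142, 117, 101, 227, 230, 196, 219]
t=12: [178, 245, 284, 243, 120, 180, 161, 133, 286, 306, 278, 287]
t=13: [162, 85, 85, 69, 150, 190, 178, 133, 119, 124, 103, 91]
t=14: [159, 103, 75, 65, 185, 216, 197, 141, 134, 133, 105, 80]
t=15: [170, 128, 72, 57, 235, 263, 224, 158, 157, 156, 109, 72]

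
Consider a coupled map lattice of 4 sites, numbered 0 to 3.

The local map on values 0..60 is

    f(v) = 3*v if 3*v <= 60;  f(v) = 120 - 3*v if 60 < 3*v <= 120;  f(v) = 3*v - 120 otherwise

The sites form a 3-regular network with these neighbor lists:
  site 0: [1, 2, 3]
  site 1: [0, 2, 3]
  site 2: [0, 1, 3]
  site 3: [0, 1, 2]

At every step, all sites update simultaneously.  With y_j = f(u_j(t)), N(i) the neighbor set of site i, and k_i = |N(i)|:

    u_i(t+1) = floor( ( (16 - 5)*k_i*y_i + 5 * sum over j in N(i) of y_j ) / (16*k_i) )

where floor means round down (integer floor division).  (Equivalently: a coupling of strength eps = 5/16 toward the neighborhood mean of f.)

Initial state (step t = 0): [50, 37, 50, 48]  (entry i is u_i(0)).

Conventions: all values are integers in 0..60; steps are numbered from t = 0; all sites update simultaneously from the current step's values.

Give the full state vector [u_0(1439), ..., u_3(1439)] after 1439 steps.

Simulating step by step:
t=0: [50, 37, 50, 48]
t=1: [27, 14, 27, 23]
t=2: [40, 42, 40, 47]
t=3: [2, 6, 2, 15]
t=4: [11, 18, 11, 34]
t=5: [33, 45, 33, 24]
t=6: [23, 19, 23, 38]
t=7: [46, 50, 46, 20]
t=8: [23, 30, 23, 48]
t=9: [46, 33, 46, 30]
t=10: [19, 21, 19, 26]
t=11: [55, 55, 55, 46]
t=12: [42, 42, 42, 26]
t=13: [9, 9, 9, 30]
t=14: [27, 27, 27, 29]
t=15: [38, 38, 38, 34]
t=16: [7, 7, 7, 14]
t=17: [23, 23, 23, 35]
t=18: [47, 47, 47, 26]
t=19: [23, 23, 23, 35]

Answer: [23, 23, 23, 35]
Key observation: The state at step 17, [23, 23, 23, 35], reappears at step 19: the system is in a cycle of period 2 from step 17 on.  Therefore the state at step 1439 equals the state at step 17 + ((1439 - 17) mod 2) = 17, which is [23, 23, 23, 35].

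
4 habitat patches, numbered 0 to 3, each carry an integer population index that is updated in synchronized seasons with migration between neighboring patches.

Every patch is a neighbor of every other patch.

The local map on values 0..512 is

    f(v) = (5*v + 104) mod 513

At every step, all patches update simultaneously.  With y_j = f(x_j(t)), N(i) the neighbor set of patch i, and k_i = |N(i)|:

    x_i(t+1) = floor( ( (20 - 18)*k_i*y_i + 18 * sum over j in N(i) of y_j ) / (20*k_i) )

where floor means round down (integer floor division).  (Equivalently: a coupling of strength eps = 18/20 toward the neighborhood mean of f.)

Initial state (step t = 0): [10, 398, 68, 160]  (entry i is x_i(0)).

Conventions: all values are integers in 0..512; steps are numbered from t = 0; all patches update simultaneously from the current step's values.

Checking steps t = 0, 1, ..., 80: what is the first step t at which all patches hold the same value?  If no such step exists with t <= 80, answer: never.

Simulating step by step:
t=0: [10, 398, 68, 160]  (not all equal)
t=1: [278, 300, 220, 231]  (not all equal)
t=2: [189, 270, 247, 236]  (not all equal)
t=3: [302, 221, 244, 255]  (not all equal)
t=4: [257, 236, 213, 202]  (not all equal)
t=5: [183, 204, 227, 238]  (not all equal)
t=6: [224, 305, 282, 271]  (not all equal)
t=7: [323, 344, 265, 276]  (not all equal)
t=8: [361, 340, 317, 306]  (not all equal)
t=9: [190, 211, 234, 245]  (not all equal)
t=10: [208, 187, 164, 153]  (not all equal)
t=11: [245, 266, 187, 198]  (not all equal)
t=12: [177, 156, 235, 224]  (not all equal)
t=13: [294, 315, 338, 349]  (not all equal)
t=14: [215, 194, 171, 160]  (not all equal)
t=15: [280, 301, 222, 233]  (not all equal)
t=16: [198, 279, 256, 245]  (not all equal)
t=17: [347, 266, 289, 300]  (not all equal)
t=18: [174, 153, 232, 221]  (not all equal)
t=19: [279, 300, 323, 334]  (not all equal)
t=20: [191, 272, 249, 238]  (not all equal)
t=21: [312, 231, 254, 265]  (not all equal)
t=22: [307, 286, 263, 252]  (not all equal)
t=23: [381, 300, 323, 334]  (not all equal)
t=24: [191, 272, 249, 238]  (not all equal)

Answer: never
Key observation: The state at step 20 reappears at step 24 — the system is in a cycle of period 4 from step 20 on.  No step 0..24 is synchronized, and the cycle repeats forever, so no step up to 80 (or ever) has all patches equal.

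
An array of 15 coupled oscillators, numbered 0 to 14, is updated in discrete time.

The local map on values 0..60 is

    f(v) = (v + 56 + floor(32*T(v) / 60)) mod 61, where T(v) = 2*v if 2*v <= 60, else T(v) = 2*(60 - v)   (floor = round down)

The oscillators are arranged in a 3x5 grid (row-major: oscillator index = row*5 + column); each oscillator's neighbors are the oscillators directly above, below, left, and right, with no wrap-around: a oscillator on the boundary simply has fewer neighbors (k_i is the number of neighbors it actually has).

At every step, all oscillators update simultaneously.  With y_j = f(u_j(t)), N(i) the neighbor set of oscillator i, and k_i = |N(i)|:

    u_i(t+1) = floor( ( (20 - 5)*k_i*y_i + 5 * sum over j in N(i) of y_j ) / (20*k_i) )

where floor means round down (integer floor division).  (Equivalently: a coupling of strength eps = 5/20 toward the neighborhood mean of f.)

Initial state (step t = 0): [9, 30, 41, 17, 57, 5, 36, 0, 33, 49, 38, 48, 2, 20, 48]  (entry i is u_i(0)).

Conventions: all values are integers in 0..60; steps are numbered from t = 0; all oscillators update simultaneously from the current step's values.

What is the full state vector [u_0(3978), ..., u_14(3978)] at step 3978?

Simulating step by step:
t=0: [9, 30, 41, 17, 57, 5, 36, 0, 33, 49, 38, 48, 2, 20, 48]
t=1: [17, 53, 53, 36, 51, 14, 52, 56, 53, 55, 49, 55, 57, 41, 52]
t=2: [32, 52, 55, 55, 55, 28, 53, 55, 55, 55, 51, 55, 55, 55, 55]
t=3: [55, 55, 55, 55, 55, 52, 54, 55, 55, 55, 54, 55, 55, 55, 55]
t=4: [55, 55, 55, 55, 55, 55, 55, 55, 55, 55, 55, 55, 55, 55, 55]
t=5: [55, 55, 55, 55, 55, 55, 55, 55, 55, 55, 55, 55, 55, 55, 55]

Answer: [55, 55, 55, 55, 55, 55, 55, 55, 55, 55, 55, 55, 55, 55, 55]
Key observation: The state at step 4, [55, 55, 55, 55, 55, 55, 55, 55, 55, 55, 55, 55, 55, 55, 55], reappears at step 5: the system is in a cycle of period 1 from step 4 on.  Therefore the state at step 3978 equals the state at step 4 + ((3978 - 4) mod 1) = 4, which is [55, 55, 55, 55, 55, 55, 55, 55, 55, 55, 55, 55, 55, 55, 55].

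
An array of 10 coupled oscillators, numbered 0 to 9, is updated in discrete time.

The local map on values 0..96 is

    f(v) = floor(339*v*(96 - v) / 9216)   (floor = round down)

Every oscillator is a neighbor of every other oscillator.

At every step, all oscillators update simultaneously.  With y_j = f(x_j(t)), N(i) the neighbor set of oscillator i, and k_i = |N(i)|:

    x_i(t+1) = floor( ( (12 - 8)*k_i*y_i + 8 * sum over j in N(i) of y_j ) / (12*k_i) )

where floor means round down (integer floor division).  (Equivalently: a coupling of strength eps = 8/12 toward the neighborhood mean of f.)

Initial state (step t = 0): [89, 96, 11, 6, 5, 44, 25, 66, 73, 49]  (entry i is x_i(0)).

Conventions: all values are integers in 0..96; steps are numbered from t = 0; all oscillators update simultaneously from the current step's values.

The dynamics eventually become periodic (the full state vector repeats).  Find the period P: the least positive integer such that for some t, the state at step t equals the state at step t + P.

Answer: 4
Key observation: The state at step 8, [84, 84, 84, 84, 84, 84, 84, 84, 84, 84], reappears at step 12 — and no state repeats earlier — so the cycle the system enters has period 4.

Derivation:
t=0: [89, 96, 11, 6, 5, 44, 25, 66, 73, 49]
t=1: [39, 33, 42, 38, 38, 55, 50, 52, 49, 55]
t=2: [81, 80, 82, 81, 81, 81, 82, 82, 82, 81]
t=3: [43, 44, 43, 43, 43, 43, 43, 43, 43, 43]
t=4: [83, 83, 83, 83, 83, 83, 83, 83, 83, 83]
t=5: [39, 39, 39, 39, 39, 39, 39, 39, 39, 39]
t=6: [81, 81, 81, 81, 81, 81, 81, 81, 81, 81]
t=7: [44, 44, 44, 44, 44, 44, 44, 44, 44, 44]
t=8: [84, 84, 84, 84, 84, 84, 84, 84, 84, 84]
t=9: [37, 37, 37, 37, 37, 37, 37, 37, 37, 37]
t=10: [80, 80, 80, 80, 80, 80, 80, 80, 80, 80]
t=11: [47, 47, 47, 47, 47, 47, 47, 47, 47, 47]
t=12: [84, 84, 84, 84, 84, 84, 84, 84, 84, 84]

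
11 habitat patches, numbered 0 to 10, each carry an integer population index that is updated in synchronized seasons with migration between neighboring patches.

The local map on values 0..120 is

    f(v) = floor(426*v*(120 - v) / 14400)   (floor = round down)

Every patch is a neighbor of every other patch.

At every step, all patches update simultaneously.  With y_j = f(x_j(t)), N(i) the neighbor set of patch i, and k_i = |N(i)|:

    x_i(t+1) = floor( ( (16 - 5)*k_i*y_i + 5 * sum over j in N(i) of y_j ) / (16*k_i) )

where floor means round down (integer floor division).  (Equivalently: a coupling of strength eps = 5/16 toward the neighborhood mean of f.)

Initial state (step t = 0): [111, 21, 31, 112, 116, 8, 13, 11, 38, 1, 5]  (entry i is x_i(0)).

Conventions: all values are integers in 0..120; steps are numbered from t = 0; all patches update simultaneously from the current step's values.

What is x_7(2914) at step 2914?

Answer: x_7(2914) = 66
Key observation: The state at step 15, [106, 106, 106, 106, 106, 106, 106, 106, 106, 106, 106], reappears at step 23: the system is in a cycle of period 8 from step 15 on.  Therefore the state at step 2914 equals the state at step 15 + ((2914 - 15) mod 8) = 18, which is [66, 66, 66, 66, 66, 66, 66, 66, 66, 66, 66].

Derivation:
t=0: [111, 21, 31, 112, 116, 8, 13, 11, 38, 1, 5]
t=1: [32, 53, 66, 30, 21, 30, 40, 36, 73, 15, 24]
t=2: [82, 97, 97, 80, 68, 80, 90, 86, 94, 58, 73]
t=3: [90, 73, 73, 91, 98, 91, 81, 86, 77, 99, 96]
t=4: [80, 94, 94, 79, 69, 79, 89, 84, 91, 68, 72]
t=5: [92, 78, 78, 93, 99, 93, 83, 89, 82, 99, 97]
t=6: [76, 90, 90, 75, 67, 75, 86, 80, 87, 67, 70]
t=7: [96, 84, 84, 97, 101, 97, 88, 93, 87, 101, 99]
t=8: [69, 83, 83, 68, 61, 68, 79, 73, 79, 61, 64]
t=9: [102, 93, 93, 102, 103, 102, 96, 100, 96, 103, 103]
t=10: [56, 69, 69, 56, 54, 56, 65, 59, 65, 54, 54]
t=11: [105, 104, 104, 105, 105, 105, 105, 105, 105, 105, 105]
t=12: [46, 48, 48, 46, 46, 46, 46, 46, 46, 46, 46]
t=13: [100, 101, 101, 100, 100, 100, 100, 100, 100, 100, 100]
t=14: [58, 56, 56, 58, 58, 58, 58, 58, 58, 58, 58]
t=15: [106, 106, 106, 106, 106, 106, 106, 106, 106, 106, 106]
t=16: [43, 43, 43, 43, 43, 43, 43, 43, 43, 43, 43]
t=17: [97, 97, 97, 97, 97, 97, 97, 97, 97, 97, 97]
t=18: [66, 66, 66, 66, 66, 66, 66, 66, 66, 66, 66]
t=19: [105, 105, 105, 105, 105, 105, 105, 105, 105, 105, 105]
t=20: [46, 46, 46, 46, 46, 46, 46, 46, 46, 46, 46]
t=21: [100, 100, 100, 100, 100, 100, 100, 100, 100, 100, 100]
t=22: [59, 59, 59, 59, 59, 59, 59, 59, 59, 59, 59]
t=23: [106, 106, 106, 106, 106, 106, 106, 106, 106, 106, 106]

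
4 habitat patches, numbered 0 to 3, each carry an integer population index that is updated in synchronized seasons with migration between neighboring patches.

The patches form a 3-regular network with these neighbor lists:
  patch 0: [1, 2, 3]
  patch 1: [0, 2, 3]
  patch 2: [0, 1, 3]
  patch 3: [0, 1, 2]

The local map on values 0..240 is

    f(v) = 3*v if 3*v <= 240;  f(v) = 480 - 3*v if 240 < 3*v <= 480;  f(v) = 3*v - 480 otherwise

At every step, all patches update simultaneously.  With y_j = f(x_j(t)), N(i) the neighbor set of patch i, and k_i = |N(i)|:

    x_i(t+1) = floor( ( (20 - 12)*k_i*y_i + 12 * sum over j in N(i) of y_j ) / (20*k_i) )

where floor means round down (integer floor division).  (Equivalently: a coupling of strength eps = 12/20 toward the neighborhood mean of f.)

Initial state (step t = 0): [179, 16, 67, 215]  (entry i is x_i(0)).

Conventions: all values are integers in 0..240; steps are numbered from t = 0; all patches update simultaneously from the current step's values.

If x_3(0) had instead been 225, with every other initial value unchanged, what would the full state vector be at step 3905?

Answer: [66, 66, 66, 66]
Key observation: The state at step 8, [138, 138, 138, 138], reappears at step 12: the system is in a cycle of period 4 from step 8 on.  Therefore the state at step 3905 equals the state at step 8 + ((3905 - 8) mod 4) = 9, which is [66, 66, 66, 66].

Derivation:
t=0: [179, 16, 67, 225]
t=1: [111, 109, 140, 139]
t=2: [114, 115, 96, 97]
t=3: [158, 157, 169, 168]
t=4: [14, 15, 18, 18]
t=5: [47, 48, 49, 49]
t=6: [144, 144, 145, 145]
t=7: [46, 46, 46, 46]
t=8: [138, 138, 138, 138]
t=9: [66, 66, 66, 66]
t=10: [198, 198, 198, 198]
t=11: [114, 114, 114, 114]
t=12: [138, 138, 138, 138]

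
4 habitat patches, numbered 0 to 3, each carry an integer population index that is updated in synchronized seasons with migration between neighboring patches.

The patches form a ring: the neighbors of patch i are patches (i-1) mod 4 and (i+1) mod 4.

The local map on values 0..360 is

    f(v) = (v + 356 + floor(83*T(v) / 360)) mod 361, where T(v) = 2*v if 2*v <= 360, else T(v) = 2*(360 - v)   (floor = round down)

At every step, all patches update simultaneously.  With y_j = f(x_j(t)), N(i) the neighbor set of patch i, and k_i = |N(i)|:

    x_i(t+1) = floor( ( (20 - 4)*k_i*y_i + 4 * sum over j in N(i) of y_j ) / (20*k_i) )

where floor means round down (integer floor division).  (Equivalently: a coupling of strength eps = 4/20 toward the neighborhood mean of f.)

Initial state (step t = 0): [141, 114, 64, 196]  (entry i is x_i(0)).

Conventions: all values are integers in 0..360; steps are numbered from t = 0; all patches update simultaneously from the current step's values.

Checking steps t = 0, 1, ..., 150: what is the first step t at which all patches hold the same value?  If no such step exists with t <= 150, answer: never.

Answer: 7
Key observation: Synchronization is absorbing here: once all patches are equal they stay equal, and step 7 is the first all-equal step.

Derivation:
t=0: [141, 114, 64, 196]  (not all equal)
t=1: [203, 157, 113, 241]  (not all equal)
t=2: [267, 222, 179, 275]  (not all equal)
t=3: [302, 280, 263, 303]  (not all equal)
t=4: [321, 311, 305, 321]  (not all equal)
t=5: [332, 328, 326, 332]  (not all equal)
t=6: [338, 337, 336, 338]  (not all equal)
t=7: [342, 342, 342, 342]  (all equal)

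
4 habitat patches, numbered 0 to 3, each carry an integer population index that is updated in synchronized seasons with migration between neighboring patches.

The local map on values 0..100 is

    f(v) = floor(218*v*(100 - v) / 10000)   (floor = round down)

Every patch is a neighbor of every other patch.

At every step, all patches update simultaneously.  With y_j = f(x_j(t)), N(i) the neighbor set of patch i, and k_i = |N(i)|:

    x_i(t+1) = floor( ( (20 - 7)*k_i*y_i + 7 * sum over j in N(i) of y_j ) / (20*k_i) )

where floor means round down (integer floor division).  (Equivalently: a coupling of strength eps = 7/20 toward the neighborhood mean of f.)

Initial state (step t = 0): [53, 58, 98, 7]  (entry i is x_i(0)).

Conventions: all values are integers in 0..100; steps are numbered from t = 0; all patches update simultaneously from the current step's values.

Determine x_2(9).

Answer: x_2(9) = 54

Derivation:
t=0: [53, 58, 98, 7]
t=1: [43, 42, 16, 22]
t=2: [48, 48, 35, 39]
t=3: [53, 53, 50, 51]
t=4: [54, 54, 54, 54]
t=5: [54, 54, 54, 54]
t=6: [54, 54, 54, 54]
t=7: [54, 54, 54, 54]
t=8: [54, 54, 54, 54]
t=9: [54, 54, 54, 54]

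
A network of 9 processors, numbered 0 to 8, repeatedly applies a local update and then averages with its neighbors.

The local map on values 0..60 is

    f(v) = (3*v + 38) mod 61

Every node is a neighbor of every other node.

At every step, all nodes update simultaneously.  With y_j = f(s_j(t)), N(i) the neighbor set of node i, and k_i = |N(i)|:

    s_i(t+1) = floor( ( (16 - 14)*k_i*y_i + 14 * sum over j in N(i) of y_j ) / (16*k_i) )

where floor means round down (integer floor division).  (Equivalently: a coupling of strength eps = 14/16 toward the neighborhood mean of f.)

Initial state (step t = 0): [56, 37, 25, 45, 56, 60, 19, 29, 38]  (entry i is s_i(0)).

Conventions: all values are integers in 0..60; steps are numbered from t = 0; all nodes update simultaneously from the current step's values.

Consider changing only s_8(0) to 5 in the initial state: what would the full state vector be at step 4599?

Simulating step by step:
t=0: [56, 37, 25, 45, 56, 60, 19, 29, 5]
t=1: [33, 33, 33, 33, 33, 33, 33, 32, 33]
t=2: [14, 14, 14, 14, 14, 14, 14, 14, 14]
t=3: [19, 19, 19, 19, 19, 19, 19, 19, 19]
t=4: [34, 34, 34, 34, 34, 34, 34, 34, 34]
t=5: [18, 18, 18, 18, 18, 18, 18, 18, 18]
t=6: [31, 31, 31, 31, 31, 31, 31, 31, 31]
t=7: [9, 9, 9, 9, 9, 9, 9, 9, 9]
t=8: [4, 4, 4, 4, 4, 4, 4, 4, 4]
t=9: [50, 50, 50, 50, 50, 50, 50, 50, 50]
t=10: [5, 5, 5, 5, 5, 5, 5, 5, 5]
t=11: [53, 53, 53, 53, 53, 53, 53, 53, 53]
t=12: [14, 14, 14, 14, 14, 14, 14, 14, 14]

Answer: [50, 50, 50, 50, 50, 50, 50, 50, 50]
Key observation: The state at step 2, [14, 14, 14, 14, 14, 14, 14, 14, 14], reappears at step 12: the system is in a cycle of period 10 from step 2 on.  Therefore the state at step 4599 equals the state at step 2 + ((4599 - 2) mod 10) = 9, which is [50, 50, 50, 50, 50, 50, 50, 50, 50].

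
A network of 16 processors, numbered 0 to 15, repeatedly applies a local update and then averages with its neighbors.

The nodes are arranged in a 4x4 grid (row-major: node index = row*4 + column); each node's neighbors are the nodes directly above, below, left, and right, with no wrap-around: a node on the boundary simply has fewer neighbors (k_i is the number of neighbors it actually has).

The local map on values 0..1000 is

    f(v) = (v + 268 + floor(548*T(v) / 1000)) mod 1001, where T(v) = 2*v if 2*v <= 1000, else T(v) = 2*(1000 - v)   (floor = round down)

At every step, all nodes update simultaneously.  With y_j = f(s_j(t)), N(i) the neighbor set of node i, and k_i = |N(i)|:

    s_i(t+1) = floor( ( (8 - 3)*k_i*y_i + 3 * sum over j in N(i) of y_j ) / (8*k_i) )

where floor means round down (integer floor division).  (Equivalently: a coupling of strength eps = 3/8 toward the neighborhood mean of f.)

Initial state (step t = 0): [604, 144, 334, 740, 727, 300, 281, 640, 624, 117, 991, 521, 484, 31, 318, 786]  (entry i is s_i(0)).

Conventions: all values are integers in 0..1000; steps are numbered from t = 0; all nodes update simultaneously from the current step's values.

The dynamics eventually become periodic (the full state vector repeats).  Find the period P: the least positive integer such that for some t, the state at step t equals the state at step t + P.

Simulating step by step:
t=0: [604, 144, 334, 740, 727, 300, 281, 640, 624, 117, 991, 521, 484, 31, 318, 786]
t=1: [352, 626, 819, 419, 371, 769, 763, 370, 325, 489, 412, 301, 294, 423, 694, 413]
t=2: [67, 260, 269, 151, 182, 267, 250, 192, 745, 324, 247, 599, 759, 279, 236, 306]
t=3: [528, 765, 792, 646, 596, 816, 786, 628, 417, 850, 753, 486, 395, 782, 794, 768]
t=4: [306, 290, 288, 297, 282, 286, 288, 297, 173, 269, 288, 288, 139, 262, 287, 287]
t=5: [893, 877, 873, 886, 837, 864, 872, 885, 674, 817, 867, 873, 620, 793, 862, 869]
t=6: [278, 278, 278, 277, 283, 280, 279, 278, 294, 284, 279, 278, 298, 287, 280, 279]
t=7: [852, 850, 850, 848, 861, 854, 851, 850, 879, 863, 853, 850, 886, 869, 855, 852]
t=8: [280, 281, 281, 281, 280, 280, 281, 281, 278, 279, 280, 281, 277, 279, 280, 280]
t=9: [854, 855, 856, 856, 853, 854, 855, 856, 850, 852, 854, 855, 849, 851, 853, 854]
t=10: [280, 280, 280, 280, 281, 280, 280, 280, 281, 281, 280, 280, 281, 281, 281, 280]
t=11: [854, 854, 854, 854, 855, 854, 854, 854, 856, 855, 854, 854, 856, 856, 855, 854]
t=12: [280, 281, 281, 281, 280, 280, 281, 281, 280, 280, 280, 281, 280, 280, 280, 280]
t=13: [854, 855, 856, 856, 854, 854, 855, 856, 854, 854, 854, 855, 854, 854, 854, 854]
t=14: [280, 280, 280, 280, 281, 280, 280, 280, 281, 281, 280, 280, 281, 281, 281, 280]

Answer: 4
Key observation: The state at step 10, [280, 280, 280, 280, 281, 280, 280, 280, 281, 281, 280, 280, 281, 281, 281, 280], reappears at step 14 — and no state repeats earlier — so the cycle the system enters has period 4.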